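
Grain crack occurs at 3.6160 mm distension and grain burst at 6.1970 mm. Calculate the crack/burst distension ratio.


Formula: Ratio = crack / burst
Substituting: Ratio = 3.6160 / 6.1970
Result: 0.5835


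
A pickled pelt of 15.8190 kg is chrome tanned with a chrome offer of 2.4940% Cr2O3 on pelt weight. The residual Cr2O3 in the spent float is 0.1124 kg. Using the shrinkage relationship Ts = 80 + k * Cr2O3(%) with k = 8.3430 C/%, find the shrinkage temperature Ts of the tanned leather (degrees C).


Offered = pelt * offer_pct / 100 = 15.8190 * 2.4940 / 100 = 0.3945 kg
Uptake = offered - residual = 0.3945 - 0.1124 = 0.2821 kg
Cr2O3% on pelt = uptake / pelt * 100 = 0.2821 / 15.8190 * 100 = 1.7835 %
Ts = 80 + k * Cr2O3% = 80 + 8.3430 * 1.7835 = 94.8794 C


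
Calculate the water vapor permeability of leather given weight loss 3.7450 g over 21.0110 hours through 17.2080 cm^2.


Formula: WVP = loss / (area * time)
Substituting: WVP = 3.7450 / (17.2080 * 21.0110)
Result: 0.010358 g/(cm^2*hr)


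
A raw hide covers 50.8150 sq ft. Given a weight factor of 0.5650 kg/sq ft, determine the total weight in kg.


Formula: Weight = area * weight_per_sqft
Substituting: Weight = 50.8150 * 0.5650
Result: 28.7105 kg


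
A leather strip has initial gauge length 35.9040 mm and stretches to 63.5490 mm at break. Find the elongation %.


Formula: Elongation = (Lf - L0) / L0 * 100
Substituting: Elongation = (63.5490 - 35.9040) / 35.9040 * 100
Result: 76.9970 %


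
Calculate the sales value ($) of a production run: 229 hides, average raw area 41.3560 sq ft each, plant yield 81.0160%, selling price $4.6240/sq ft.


Raw_total = N * avg_area = 229 * 41.3560 = 9470.5240 sq ft
Finished = Raw_total * yield / 100 = 9470.5240 * 81.0160 / 100 = 7672.6397 sq ft
Value = Finished * price = 7672.6397 * 4.6240 = 35478.2861 $


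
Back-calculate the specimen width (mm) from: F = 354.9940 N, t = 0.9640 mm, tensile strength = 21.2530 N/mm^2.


Formula: w = F / (TS * t)
Substituting: w = 354.9940 / (21.2530 * 0.9640)
Result: 17.3270 mm


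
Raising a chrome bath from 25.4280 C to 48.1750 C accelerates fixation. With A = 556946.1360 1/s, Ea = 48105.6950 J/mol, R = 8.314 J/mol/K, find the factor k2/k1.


T1 = 25.4280 + 273.15 = 298.5780 K; T2 = 48.1750 + 273.15 = 321.3250 K
k1 = A * exp(-Ea/(R*T1)) = 556946.1360 * exp(-48105.6950/(8.314*298.5780)) = 0.00213635 1/s
k2 = A * exp(-Ea/(R*T2)) = 556946.1360 * exp(-48105.6950/(8.314*321.3250)) = 0.0084229 1/s
k2/k1 = 0.0084229 / 0.00213635 = 3.9427


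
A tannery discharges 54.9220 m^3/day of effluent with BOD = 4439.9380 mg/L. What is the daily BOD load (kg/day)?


Formula: BOD_load = volume * conc / 1000
Substituting: BOD_load = 54.9220 * 4439.9380 / 1000
Result: 243.8503 kg/day


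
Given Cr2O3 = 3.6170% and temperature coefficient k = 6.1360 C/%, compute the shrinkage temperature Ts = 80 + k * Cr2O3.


Formula: Ts = 80 + k * Cr2O3
Substituting: Ts = 80 + 6.1360 * 3.6170
Result: 102.1939 C


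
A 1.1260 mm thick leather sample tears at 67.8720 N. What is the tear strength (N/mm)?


Formula: Tear strength = force / thickness
Substituting: Tear strength = 67.8720 / 1.1260
Result: 60.2771 N/mm


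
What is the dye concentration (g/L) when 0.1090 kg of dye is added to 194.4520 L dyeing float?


Formula: Conc = dye_mass(kg) / volume(L) * 1000
Substituting: Conc = 0.1090 / 194.4520 * 1000
Result: 0.5605 g/L


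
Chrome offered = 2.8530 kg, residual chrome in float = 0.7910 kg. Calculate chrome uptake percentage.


Formula: Uptake = (offered - residual) / offered * 100
Substituting: Uptake = (2.8530 - 0.7910) / 2.8530 * 100
Result: 72.2748 %


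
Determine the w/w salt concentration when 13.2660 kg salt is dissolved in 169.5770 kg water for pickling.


Formula: Conc = salt / (water + salt) * 100
Substituting: Conc = 13.2660 / (169.5770 + 13.2660) * 100
Result: 7.2554 %


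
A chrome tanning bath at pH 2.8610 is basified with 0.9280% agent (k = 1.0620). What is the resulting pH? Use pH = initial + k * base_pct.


Formula: pH_final = pH_initial + k * base_pct
Substituting: pH_final = 2.8610 + 1.0620 * 0.9280
Result: 3.8465


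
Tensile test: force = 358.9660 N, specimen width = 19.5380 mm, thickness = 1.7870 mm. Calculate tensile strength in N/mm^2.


Formula: TS = force / (width * thickness)
Substituting: TS = 358.9660 / (19.5380 * 1.7870)
Result: 10.2813 N/mm^2


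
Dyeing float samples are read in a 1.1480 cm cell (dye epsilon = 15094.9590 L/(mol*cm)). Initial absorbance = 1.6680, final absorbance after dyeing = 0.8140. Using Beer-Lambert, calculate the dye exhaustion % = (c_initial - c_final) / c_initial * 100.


c_initial = A_i / (epsilon * l) = 1.6680 / (15094.9590 * 1.1480) = 9.6255e-05 mol/L
c_final = A_f / (epsilon * l) = 0.8140 / (15094.9590 * 1.1480) = 4.6973e-05 mol/L
Exhaustion = (c_initial - c_final) / c_initial * 100 = (9.6255e-05 - 4.6973e-05) / 9.6255e-05 * 100 = 51.1990 %


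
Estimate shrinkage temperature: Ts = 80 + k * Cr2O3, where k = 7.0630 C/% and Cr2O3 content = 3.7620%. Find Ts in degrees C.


Formula: Ts = 80 + k * Cr2O3
Substituting: Ts = 80 + 7.0630 * 3.7620
Result: 106.5710 C


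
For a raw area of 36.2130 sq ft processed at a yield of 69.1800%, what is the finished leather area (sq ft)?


Formula: finished = raw * yield / 100
Substituting: finished = 36.2130 * 69.1800 / 100
Result: 25.0522 sq ft


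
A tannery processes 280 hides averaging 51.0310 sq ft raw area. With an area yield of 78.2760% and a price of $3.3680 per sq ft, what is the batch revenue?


Raw_total = N * avg_area = 280 * 51.0310 = 14288.6800 sq ft
Finished = Raw_total * yield / 100 = 14288.6800 * 78.2760 / 100 = 11184.6072 sq ft
Value = Finished * price = 11184.6072 * 3.3680 = 37669.7569 $


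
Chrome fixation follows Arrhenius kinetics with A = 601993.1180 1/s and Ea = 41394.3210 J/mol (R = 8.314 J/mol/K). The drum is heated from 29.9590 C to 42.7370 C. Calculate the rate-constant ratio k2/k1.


T1 = 29.9590 + 273.15 = 303.1090 K; T2 = 42.7370 + 273.15 = 315.8870 K
k1 = A * exp(-Ea/(R*T1)) = 601993.1180 * exp(-41394.3210/(8.314*303.1090)) = 0.0442455 1/s
k2 = A * exp(-Ea/(R*T2)) = 601993.1180 * exp(-41394.3210/(8.314*315.8870)) = 0.0859877 1/s
k2/k1 = 0.0859877 / 0.0442455 = 1.9434


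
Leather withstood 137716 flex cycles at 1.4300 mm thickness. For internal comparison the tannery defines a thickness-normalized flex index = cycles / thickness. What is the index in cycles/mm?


Formula: Index = cycles / thickness
Substituting: Index = 137716 / 1.4300
Result: 96304.8951 cycles/mm


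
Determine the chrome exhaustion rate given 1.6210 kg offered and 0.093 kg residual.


Formula: Uptake = (offered - residual) / offered * 100
Substituting: Uptake = (1.6210 - 0.093) / 1.6210 * 100
Result: 94.2628 %


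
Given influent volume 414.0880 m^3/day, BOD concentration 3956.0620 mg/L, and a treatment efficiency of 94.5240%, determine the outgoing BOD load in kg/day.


Load_in = volume * conc / 1000 = 414.0880 * 3956.0620 / 1000 = 1638.1578 kg/day
Removed = Load_in * eff / 100 = 1638.1578 * 94.5240 / 100 = 1548.4523 kg/day
Load_out = Load_in - Removed = 1638.1578 - 1548.4523 = 89.7055 kg/day


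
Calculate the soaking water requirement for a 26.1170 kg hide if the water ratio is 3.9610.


Formula: Water = hide_weight * ratio
Substituting: Water = 26.1170 * 3.9610
Result: 103.4494 kg


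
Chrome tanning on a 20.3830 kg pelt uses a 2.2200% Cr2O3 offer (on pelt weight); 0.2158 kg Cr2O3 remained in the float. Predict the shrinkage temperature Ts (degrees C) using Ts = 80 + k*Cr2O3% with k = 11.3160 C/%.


Offered = pelt * offer_pct / 100 = 20.3830 * 2.2200 / 100 = 0.4525 kg
Uptake = offered - residual = 0.4525 - 0.2158 = 0.2367 kg
Cr2O3% on pelt = uptake / pelt * 100 = 0.2367 / 20.3830 * 100 = 1.1613 %
Ts = 80 + k * Cr2O3% = 80 + 11.3160 * 1.1613 = 93.1410 C


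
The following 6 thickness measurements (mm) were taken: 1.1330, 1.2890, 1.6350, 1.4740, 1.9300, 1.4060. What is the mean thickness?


Formula: Average = sum / n
Substituting: Average = 8.8670 / 6
Result: 1.4778 mm


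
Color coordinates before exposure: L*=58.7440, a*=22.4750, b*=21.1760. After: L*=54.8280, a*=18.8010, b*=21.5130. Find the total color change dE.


dL = -3.9160, da = -3.6740, db = 0.3370
dE = sqrt((-3.9160)^2 + (-3.6740)^2 + 0.3370^2) = 5.3802


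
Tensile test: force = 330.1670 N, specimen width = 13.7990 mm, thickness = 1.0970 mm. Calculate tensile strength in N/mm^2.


Formula: TS = force / (width * thickness)
Substituting: TS = 330.1670 / (13.7990 * 1.0970)
Result: 21.8112 N/mm^2


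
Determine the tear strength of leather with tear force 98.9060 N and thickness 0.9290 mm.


Formula: Tear strength = force / thickness
Substituting: Tear strength = 98.9060 / 0.9290
Result: 106.4650 N/mm


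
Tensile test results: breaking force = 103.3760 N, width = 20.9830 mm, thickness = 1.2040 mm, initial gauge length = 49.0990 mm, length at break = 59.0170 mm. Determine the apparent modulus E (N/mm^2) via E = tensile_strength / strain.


TS = F / (w * t) = 103.3760 / (20.9830 * 1.2040) = 4.0919 N/mm^2
strain = (Lf - L0) / L0 = (59.0170 - 49.0990) / 49.0990 = 0.2020
E = TS / strain = 4.0919 / 0.2020 = 20.2570 N/mm^2


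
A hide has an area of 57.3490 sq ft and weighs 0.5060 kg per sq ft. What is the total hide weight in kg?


Formula: Weight = area * weight_per_sqft
Substituting: Weight = 57.3490 * 0.5060
Result: 29.0186 kg


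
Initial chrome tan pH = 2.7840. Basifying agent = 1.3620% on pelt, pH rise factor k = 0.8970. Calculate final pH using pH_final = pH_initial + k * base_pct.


Formula: pH_final = pH_initial + k * base_pct
Substituting: pH_final = 2.7840 + 0.8970 * 1.3620
Result: 4.0057


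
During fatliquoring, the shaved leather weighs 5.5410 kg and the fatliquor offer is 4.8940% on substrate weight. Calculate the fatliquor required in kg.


Formula: Fat = substrate * pct / 100
Substituting: Fat = 5.5410 * 4.8940 / 100
Result: 0.2712 kg


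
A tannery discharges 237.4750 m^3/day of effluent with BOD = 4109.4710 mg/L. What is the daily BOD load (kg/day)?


Formula: BOD_load = volume * conc / 1000
Substituting: BOD_load = 237.4750 * 4109.4710 / 1000
Result: 975.8966 kg/day


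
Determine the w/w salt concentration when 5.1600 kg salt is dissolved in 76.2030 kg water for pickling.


Formula: Conc = salt / (water + salt) * 100
Substituting: Conc = 5.1600 / (76.2030 + 5.1600) * 100
Result: 6.3419 %


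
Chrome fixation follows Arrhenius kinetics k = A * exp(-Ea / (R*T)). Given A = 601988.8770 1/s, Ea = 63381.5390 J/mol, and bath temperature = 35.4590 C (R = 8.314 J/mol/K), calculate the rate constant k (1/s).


T_K = T_C + 273.15 = 35.4590 + 273.15 = 308.6090 K
exponent = -Ea / (R * T_K) = -63381.5390 / (8.314 * 308.6090) = -24.7027
k = A * exp(exponent) = 601988.8770 * exp(-24.7027) = 1.1255e-05 1/s


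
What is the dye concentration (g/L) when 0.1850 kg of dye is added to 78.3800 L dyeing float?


Formula: Conc = dye_mass(kg) / volume(L) * 1000
Substituting: Conc = 0.1850 / 78.3800 * 1000
Result: 2.3603 g/L


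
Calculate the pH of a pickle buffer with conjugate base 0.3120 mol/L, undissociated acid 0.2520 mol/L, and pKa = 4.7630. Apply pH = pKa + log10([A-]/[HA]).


ratio = [A-] / [HA] = 0.3120 / 0.2520 = 1.2381
log10(ratio) = 0.0927541
pH = pKa + log10(ratio) = 4.7630 + 0.0927541 = 4.8558


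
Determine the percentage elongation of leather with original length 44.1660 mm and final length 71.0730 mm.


Formula: Elongation = (Lf - L0) / L0 * 100
Substituting: Elongation = (71.0730 - 44.1660) / 44.1660 * 100
Result: 60.9224 %


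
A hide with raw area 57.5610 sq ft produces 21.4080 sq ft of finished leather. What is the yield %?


Formula: Yield = finished / raw * 100
Substituting: Yield = 21.4080 / 57.5610 * 100
Result: 37.1918 %


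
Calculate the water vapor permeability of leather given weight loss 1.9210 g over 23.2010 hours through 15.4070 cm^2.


Formula: WVP = loss / (area * time)
Substituting: WVP = 1.9210 / (15.4070 * 23.2010)
Result: 0.00537406 g/(cm^2*hr)


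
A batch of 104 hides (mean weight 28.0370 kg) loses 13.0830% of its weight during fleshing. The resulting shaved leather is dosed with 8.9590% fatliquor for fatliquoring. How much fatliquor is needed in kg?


Total_raw = N * avg_wt = 104 * 28.0370 = 2915.8480 kg
Substrate = Total_raw * (1 - loss/100) = 2915.8480 * (1 - 13.0830/100) = 2534.3676 kg
Fat = Substrate * pct / 100 = 2534.3676 * 8.9590 / 100 = 227.0540 kg


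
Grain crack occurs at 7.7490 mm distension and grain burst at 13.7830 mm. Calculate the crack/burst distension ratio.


Formula: Ratio = crack / burst
Substituting: Ratio = 7.7490 / 13.7830
Result: 0.5622


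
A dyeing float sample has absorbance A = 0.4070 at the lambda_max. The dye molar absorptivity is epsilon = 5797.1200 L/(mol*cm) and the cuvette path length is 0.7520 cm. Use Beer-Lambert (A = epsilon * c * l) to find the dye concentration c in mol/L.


Formula: c = A / (epsilon * l)
Substituting: c = 0.4070 / (5797.1200 * 0.7520)
Result: 9.3361e-05 mol/L


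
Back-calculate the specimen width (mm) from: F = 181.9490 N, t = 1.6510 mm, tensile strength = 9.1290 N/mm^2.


Formula: w = F / (TS * t)
Substituting: w = 181.9490 / (9.1290 * 1.6510)
Result: 12.0720 mm


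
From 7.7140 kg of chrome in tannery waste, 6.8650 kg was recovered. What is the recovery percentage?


Formula: Recovery = recovered / input * 100
Substituting: Recovery = 6.8650 / 7.7140 * 100
Result: 88.9940 %


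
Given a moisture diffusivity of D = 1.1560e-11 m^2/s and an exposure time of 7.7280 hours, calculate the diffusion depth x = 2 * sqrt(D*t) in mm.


t = 7.7280 hr * 3600 = 27820.8000 s
D * t = 1.1560e-11 * 27820.8000 = 3.2161e-07
x = 2 * sqrt(D*t) = 2 * sqrt(3.2161e-07) = 0.00113421 m = 1.1342 mm


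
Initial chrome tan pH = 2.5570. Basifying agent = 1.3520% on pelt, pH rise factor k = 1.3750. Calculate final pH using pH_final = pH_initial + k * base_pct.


Formula: pH_final = pH_initial + k * base_pct
Substituting: pH_final = 2.5570 + 1.3750 * 1.3520
Result: 4.4160


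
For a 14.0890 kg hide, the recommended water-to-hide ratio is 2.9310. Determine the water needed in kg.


Formula: Water = hide_weight * ratio
Substituting: Water = 14.0890 * 2.9310
Result: 41.2949 kg


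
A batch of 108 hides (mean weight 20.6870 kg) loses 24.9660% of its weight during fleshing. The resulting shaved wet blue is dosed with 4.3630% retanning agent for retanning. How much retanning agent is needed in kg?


Total_raw = N * avg_wt = 108 * 20.6870 = 2234.1960 kg
Substrate = Total_raw * (1 - loss/100) = 2234.1960 * (1 - 24.9660/100) = 1676.4066 kg
Retan = Substrate * pct / 100 = 1676.4066 * 4.3630 / 100 = 73.1416 kg


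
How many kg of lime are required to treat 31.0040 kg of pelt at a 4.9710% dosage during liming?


Formula: Lime = substrate * pct / 100
Substituting: Lime = 31.0040 * 4.9710 / 100
Result: 1.5412 kg


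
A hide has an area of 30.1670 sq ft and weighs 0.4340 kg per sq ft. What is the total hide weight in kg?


Formula: Weight = area * weight_per_sqft
Substituting: Weight = 30.1670 * 0.4340
Result: 13.0925 kg


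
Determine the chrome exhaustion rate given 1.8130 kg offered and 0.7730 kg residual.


Formula: Uptake = (offered - residual) / offered * 100
Substituting: Uptake = (1.8130 - 0.7730) / 1.8130 * 100
Result: 57.3635 %


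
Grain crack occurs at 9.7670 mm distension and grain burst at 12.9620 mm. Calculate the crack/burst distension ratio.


Formula: Ratio = crack / burst
Substituting: Ratio = 9.7670 / 12.9620
Result: 0.7535


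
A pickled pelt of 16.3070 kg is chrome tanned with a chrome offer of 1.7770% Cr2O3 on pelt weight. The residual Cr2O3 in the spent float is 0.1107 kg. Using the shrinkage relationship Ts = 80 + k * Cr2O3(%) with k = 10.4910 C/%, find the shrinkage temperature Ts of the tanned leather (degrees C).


Offered = pelt * offer_pct / 100 = 16.3070 * 1.7770 / 100 = 0.2898 kg
Uptake = offered - residual = 0.2898 - 0.1107 = 0.1791 kg
Cr2O3% on pelt = uptake / pelt * 100 = 0.1791 / 16.3070 * 100 = 1.0982 %
Ts = 80 + k * Cr2O3% = 80 + 10.4910 * 1.0982 = 91.5207 C


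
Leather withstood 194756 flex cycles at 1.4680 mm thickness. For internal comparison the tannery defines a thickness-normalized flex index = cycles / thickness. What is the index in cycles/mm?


Formula: Index = cycles / thickness
Substituting: Index = 194756 / 1.4680
Result: 132667.5749 cycles/mm


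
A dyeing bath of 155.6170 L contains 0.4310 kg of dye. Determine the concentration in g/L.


Formula: Conc = dye_mass(kg) / volume(L) * 1000
Substituting: Conc = 0.4310 / 155.6170 * 1000
Result: 2.7696 g/L


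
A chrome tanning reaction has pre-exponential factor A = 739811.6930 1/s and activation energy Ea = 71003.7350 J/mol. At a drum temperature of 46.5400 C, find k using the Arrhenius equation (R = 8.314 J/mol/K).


T_K = T_C + 273.15 = 46.5400 + 273.15 = 319.6900 K
exponent = -Ea / (R * T_K) = -71003.7350 / (8.314 * 319.6900) = -26.7142
k = A * exp(exponent) = 739811.6930 * exp(-26.7142) = 1.8505e-06 1/s


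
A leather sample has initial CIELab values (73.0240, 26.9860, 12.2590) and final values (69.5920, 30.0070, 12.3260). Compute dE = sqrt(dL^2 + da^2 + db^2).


dL = -3.4320, da = 3.0210, db = 0.067
dE = sqrt((-3.4320)^2 + 3.0210^2 + 0.067^2) = 4.5727


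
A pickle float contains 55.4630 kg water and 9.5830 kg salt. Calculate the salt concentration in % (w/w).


Formula: Conc = salt / (water + salt) * 100
Substituting: Conc = 9.5830 / (55.4630 + 9.5830) * 100
Result: 14.7327 %


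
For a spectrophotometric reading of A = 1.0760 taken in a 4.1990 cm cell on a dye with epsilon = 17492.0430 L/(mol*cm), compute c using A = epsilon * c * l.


Formula: c = A / (epsilon * l)
Substituting: c = 1.0760 / (17492.0430 * 4.1990)
Result: 1.4650e-05 mol/L


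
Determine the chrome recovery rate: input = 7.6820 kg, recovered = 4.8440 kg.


Formula: Recovery = recovered / input * 100
Substituting: Recovery = 4.8440 / 7.6820 * 100
Result: 63.0565 %


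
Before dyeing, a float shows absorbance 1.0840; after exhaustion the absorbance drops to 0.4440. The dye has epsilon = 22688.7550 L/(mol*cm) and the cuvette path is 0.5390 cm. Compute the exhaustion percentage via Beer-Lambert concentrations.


c_initial = A_i / (epsilon * l) = 1.0840 / (22688.7550 * 0.5390) = 8.8640e-05 mol/L
c_final = A_f / (epsilon * l) = 0.4440 / (22688.7550 * 0.5390) = 3.6306e-05 mol/L
Exhaustion = (c_initial - c_final) / c_initial * 100 = (8.8640e-05 - 3.6306e-05) / 8.8640e-05 * 100 = 59.0406 %


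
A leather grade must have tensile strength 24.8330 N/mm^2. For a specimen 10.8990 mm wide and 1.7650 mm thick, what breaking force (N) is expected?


Formula: F = TS * w * t
Substituting: F = 24.8330 * 10.8990 * 1.7650
Result: 477.7058 N


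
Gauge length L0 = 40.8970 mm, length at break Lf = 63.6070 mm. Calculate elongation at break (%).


Formula: Elongation = (Lf - L0) / L0 * 100
Substituting: Elongation = (63.6070 - 40.8970) / 40.8970 * 100
Result: 55.5297 %


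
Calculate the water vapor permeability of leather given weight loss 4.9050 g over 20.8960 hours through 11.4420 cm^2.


Formula: WVP = loss / (area * time)
Substituting: WVP = 4.9050 / (11.4420 * 20.8960)
Result: 0.0205151 g/(cm^2*hr)


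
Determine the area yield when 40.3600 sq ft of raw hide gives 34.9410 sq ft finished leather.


Formula: Yield = finished / raw * 100
Substituting: Yield = 34.9410 / 40.3600 * 100
Result: 86.5733 %


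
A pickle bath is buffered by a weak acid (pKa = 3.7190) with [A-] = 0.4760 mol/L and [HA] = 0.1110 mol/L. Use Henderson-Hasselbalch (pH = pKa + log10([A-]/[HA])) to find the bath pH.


ratio = [A-] / [HA] = 0.4760 / 0.1110 = 4.2883
log10(ratio) = 0.6323
pH = pKa + log10(ratio) = 3.7190 + 0.6323 = 4.3513


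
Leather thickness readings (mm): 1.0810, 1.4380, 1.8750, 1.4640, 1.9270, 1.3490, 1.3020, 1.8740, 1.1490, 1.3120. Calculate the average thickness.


Formula: Average = sum / n
Substituting: Average = 14.7710 / 10
Result: 1.4771 mm


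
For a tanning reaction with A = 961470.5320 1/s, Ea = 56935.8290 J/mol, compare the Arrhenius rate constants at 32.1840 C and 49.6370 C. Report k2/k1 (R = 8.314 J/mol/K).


T1 = 32.1840 + 273.15 = 305.3340 K; T2 = 49.6370 + 273.15 = 322.7870 K
k1 = A * exp(-Ea/(R*T1)) = 961470.5320 * exp(-56935.8290/(8.314*305.3340)) = 1.7473e-04 1/s
k2 = A * exp(-Ea/(R*T2)) = 961470.5320 * exp(-56935.8290/(8.314*322.7870)) = 5.8753e-04 1/s
k2/k1 = 5.8753e-04 / 1.7473e-04 = 3.3626


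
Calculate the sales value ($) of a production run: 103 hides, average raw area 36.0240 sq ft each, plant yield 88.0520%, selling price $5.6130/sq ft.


Raw_total = N * avg_area = 103 * 36.0240 = 3710.4720 sq ft
Finished = Raw_total * yield / 100 = 3710.4720 * 88.0520 / 100 = 3267.1448 sq ft
Value = Finished * price = 3267.1448 * 5.6130 = 18338.4838 $


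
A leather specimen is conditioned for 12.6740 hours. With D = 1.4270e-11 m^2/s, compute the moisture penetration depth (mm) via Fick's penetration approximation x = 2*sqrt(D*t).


t = 12.6740 hr * 3600 = 45626.4000 s
D * t = 1.4270e-11 * 45626.4000 = 6.5109e-07
x = 2 * sqrt(D*t) = 2 * sqrt(6.5109e-07) = 0.0016138 m = 1.6138 mm


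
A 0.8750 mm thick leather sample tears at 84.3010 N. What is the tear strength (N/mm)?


Formula: Tear strength = force / thickness
Substituting: Tear strength = 84.3010 / 0.8750
Result: 96.3440 N/mm


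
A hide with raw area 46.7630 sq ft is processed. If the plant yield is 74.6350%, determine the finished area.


Formula: finished = raw * yield / 100
Substituting: finished = 46.7630 * 74.6350 / 100
Result: 34.9016 sq ft


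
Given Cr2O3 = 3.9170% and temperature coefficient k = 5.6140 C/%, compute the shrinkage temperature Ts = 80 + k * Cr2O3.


Formula: Ts = 80 + k * Cr2O3
Substituting: Ts = 80 + 5.6140 * 3.9170
Result: 101.9900 C


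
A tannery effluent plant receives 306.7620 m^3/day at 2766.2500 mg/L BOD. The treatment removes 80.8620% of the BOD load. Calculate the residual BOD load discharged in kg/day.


Load_in = volume * conc / 1000 = 306.7620 * 2766.2500 / 1000 = 848.5804 kg/day
Removed = Load_in * eff / 100 = 848.5804 * 80.8620 / 100 = 686.1791 kg/day
Load_out = Load_in - Removed = 848.5804 - 686.1791 = 162.4013 kg/day


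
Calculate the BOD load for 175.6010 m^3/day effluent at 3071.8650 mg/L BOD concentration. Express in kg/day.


Formula: BOD_load = volume * conc / 1000
Substituting: BOD_load = 175.6010 * 3071.8650 / 1000
Result: 539.4226 kg/day


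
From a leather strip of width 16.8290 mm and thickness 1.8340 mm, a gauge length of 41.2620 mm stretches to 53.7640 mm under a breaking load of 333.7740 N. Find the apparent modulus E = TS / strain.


TS = F / (w * t) = 333.7740 / (16.8290 * 1.8340) = 10.8142 N/mm^2
strain = (Lf - L0) / L0 = (53.7640 - 41.2620) / 41.2620 = 0.3030
E = TS / strain = 10.8142 / 0.3030 = 35.6916 N/mm^2


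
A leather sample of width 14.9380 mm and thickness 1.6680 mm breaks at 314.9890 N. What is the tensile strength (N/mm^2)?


Formula: TS = force / (width * thickness)
Substituting: TS = 314.9890 / (14.9380 * 1.6680)
Result: 12.6417 N/mm^2


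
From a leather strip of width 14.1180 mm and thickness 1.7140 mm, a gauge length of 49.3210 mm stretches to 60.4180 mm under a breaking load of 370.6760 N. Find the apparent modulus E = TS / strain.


TS = F / (w * t) = 370.6760 / (14.1180 * 1.7140) = 15.3183 N/mm^2
strain = (Lf - L0) / L0 = (60.4180 - 49.3210) / 49.3210 = 0.2250
E = TS / strain = 15.3183 / 0.2250 = 68.0827 N/mm^2


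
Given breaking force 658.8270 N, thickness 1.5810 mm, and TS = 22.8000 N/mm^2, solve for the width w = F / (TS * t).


Formula: w = F / (TS * t)
Substituting: w = 658.8270 / (22.8000 * 1.5810)
Result: 18.2770 mm


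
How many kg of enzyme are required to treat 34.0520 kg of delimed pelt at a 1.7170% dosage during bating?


Formula: Enzyme = substrate * pct / 100
Substituting: Enzyme = 34.0520 * 1.7170 / 100
Result: 0.5847 kg


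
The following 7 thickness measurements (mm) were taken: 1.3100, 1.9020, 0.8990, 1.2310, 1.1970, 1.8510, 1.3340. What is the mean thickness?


Formula: Average = sum / n
Substituting: Average = 9.7240 / 7
Result: 1.3891 mm


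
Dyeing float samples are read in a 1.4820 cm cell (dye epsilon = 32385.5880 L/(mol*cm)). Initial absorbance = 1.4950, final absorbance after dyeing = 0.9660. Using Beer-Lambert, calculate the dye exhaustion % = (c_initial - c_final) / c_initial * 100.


c_initial = A_i / (epsilon * l) = 1.4950 / (32385.5880 * 1.4820) = 3.1149e-05 mol/L
c_final = A_f / (epsilon * l) = 0.9660 / (32385.5880 * 1.4820) = 2.0127e-05 mol/L
Exhaustion = (c_initial - c_final) / c_initial * 100 = (3.1149e-05 - 2.0127e-05) / 3.1149e-05 * 100 = 35.3846 %


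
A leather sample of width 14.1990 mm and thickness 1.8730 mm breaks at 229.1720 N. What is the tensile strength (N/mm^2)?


Formula: TS = force / (width * thickness)
Substituting: TS = 229.1720 / (14.1990 * 1.8730)
Result: 8.6172 N/mm^2


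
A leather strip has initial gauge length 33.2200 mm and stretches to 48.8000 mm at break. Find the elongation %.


Formula: Elongation = (Lf - L0) / L0 * 100
Substituting: Elongation = (48.8000 - 33.2200) / 33.2200 * 100
Result: 46.8995 %


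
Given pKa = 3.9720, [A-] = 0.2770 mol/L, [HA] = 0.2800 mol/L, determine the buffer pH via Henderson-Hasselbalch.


ratio = [A-] / [HA] = 0.2770 / 0.2800 = 0.9893
log10(ratio) = -0.00467826
pH = pKa + log10(ratio) = 3.9720 - 0.00467826 = 3.9673


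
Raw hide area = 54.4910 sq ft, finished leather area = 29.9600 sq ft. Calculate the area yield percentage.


Formula: Yield = finished / raw * 100
Substituting: Yield = 29.9600 / 54.4910 * 100
Result: 54.9816 %


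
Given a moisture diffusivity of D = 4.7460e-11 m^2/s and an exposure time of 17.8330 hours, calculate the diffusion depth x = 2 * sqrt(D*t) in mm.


t = 17.8330 hr * 3600 = 64198.8000 s
D * t = 4.7460e-11 * 64198.8000 = 3.0469e-06
x = 2 * sqrt(D*t) = 2 * sqrt(3.0469e-06) = 0.00349106 m = 3.4911 mm


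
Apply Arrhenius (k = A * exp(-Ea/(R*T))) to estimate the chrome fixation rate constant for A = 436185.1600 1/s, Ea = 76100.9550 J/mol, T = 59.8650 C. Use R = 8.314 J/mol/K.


T_K = T_C + 273.15 = 59.8650 + 273.15 = 333.0150 K
exponent = -Ea / (R * T_K) = -76100.9550 / (8.314 * 333.0150) = -27.4863
k = A * exp(exponent) = 436185.1600 * exp(-27.4863) = 5.0411e-07 1/s


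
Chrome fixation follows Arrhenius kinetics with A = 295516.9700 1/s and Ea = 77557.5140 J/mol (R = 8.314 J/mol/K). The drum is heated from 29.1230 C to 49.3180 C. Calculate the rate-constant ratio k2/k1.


T1 = 29.1230 + 273.15 = 302.2730 K; T2 = 49.3180 + 273.15 = 322.4680 K
k1 = A * exp(-Ea/(R*T1)) = 295516.9700 * exp(-77557.5140/(8.314*302.2730)) = 1.1686e-08 1/s
k2 = A * exp(-Ea/(R*T2)) = 295516.9700 * exp(-77557.5140/(8.314*322.4680)) = 8.0734e-08 1/s
k2/k1 = 8.0734e-08 / 1.1686e-08 = 6.9084


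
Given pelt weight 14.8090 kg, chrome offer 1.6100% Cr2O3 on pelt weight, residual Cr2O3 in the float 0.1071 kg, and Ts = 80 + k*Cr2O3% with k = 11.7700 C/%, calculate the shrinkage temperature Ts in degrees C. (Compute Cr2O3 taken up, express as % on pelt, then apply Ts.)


Offered = pelt * offer_pct / 100 = 14.8090 * 1.6100 / 100 = 0.2384 kg
Uptake = offered - residual = 0.2384 - 0.1071 = 0.1313 kg
Cr2O3% on pelt = uptake / pelt * 100 = 0.1313 / 14.8090 * 100 = 0.8868 %
Ts = 80 + k * Cr2O3% = 80 + 11.7700 * 0.8868 = 90.4375 C


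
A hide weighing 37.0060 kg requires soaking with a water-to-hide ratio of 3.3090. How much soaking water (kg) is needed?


Formula: Water = hide_weight * ratio
Substituting: Water = 37.0060 * 3.3090
Result: 122.4529 kg


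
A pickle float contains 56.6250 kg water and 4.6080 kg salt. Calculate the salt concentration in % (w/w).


Formula: Conc = salt / (water + salt) * 100
Substituting: Conc = 4.6080 / (56.6250 + 4.6080) * 100
Result: 7.5254 %


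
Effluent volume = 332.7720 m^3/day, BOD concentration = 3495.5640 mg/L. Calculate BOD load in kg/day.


Formula: BOD_load = volume * conc / 1000
Substituting: BOD_load = 332.7720 * 3495.5640 / 1000
Result: 1163.2258 kg/day


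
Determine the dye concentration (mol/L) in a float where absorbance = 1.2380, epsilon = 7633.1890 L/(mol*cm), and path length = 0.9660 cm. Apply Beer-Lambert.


Formula: c = A / (epsilon * l)
Substituting: c = 1.2380 / (7633.1890 * 0.9660)
Result: 1.6789e-04 mol/L


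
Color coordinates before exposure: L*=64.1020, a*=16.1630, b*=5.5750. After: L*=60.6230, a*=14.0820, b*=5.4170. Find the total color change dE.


dL = -3.4790, da = -2.0810, db = -0.1580
dE = sqrt((-3.4790)^2 + (-2.0810)^2 + (-0.1580)^2) = 4.0570


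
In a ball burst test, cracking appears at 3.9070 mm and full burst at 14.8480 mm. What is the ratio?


Formula: Ratio = crack / burst
Substituting: Ratio = 3.9070 / 14.8480
Result: 0.2631


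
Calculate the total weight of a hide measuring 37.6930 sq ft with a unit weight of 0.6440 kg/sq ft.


Formula: Weight = area * weight_per_sqft
Substituting: Weight = 37.6930 * 0.6440
Result: 24.2743 kg


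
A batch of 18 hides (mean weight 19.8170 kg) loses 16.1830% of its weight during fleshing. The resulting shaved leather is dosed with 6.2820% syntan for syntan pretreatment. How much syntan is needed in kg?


Total_raw = N * avg_wt = 18 * 19.8170 = 356.7060 kg
Substrate = Total_raw * (1 - loss/100) = 356.7060 * (1 - 16.1830/100) = 298.9803 kg
Syntan = Substrate * pct / 100 = 298.9803 * 6.2820 / 100 = 18.7819 kg


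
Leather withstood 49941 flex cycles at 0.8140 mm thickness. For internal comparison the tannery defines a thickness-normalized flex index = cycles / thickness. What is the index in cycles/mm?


Formula: Index = cycles / thickness
Substituting: Index = 49941 / 0.8140
Result: 61352.5799 cycles/mm


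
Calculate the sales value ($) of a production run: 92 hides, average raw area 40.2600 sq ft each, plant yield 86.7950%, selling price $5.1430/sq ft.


Raw_total = N * avg_area = 92 * 40.2600 = 3703.9200 sq ft
Finished = Raw_total * yield / 100 = 3703.9200 * 86.7950 / 100 = 3214.8174 sq ft
Value = Finished * price = 3214.8174 * 5.1430 = 16533.8057 $


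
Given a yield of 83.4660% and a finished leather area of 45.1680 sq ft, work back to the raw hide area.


Formula: raw = finished * 100 / yield
Substituting: raw = 45.1680 * 100 / 83.4660
Result: 54.1154 sq ft


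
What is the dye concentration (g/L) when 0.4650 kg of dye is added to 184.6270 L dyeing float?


Formula: Conc = dye_mass(kg) / volume(L) * 1000
Substituting: Conc = 0.4650 / 184.6270 * 1000
Result: 2.5186 g/L


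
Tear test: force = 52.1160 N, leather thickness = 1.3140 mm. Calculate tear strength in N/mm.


Formula: Tear strength = force / thickness
Substituting: Tear strength = 52.1160 / 1.3140
Result: 39.6621 N/mm


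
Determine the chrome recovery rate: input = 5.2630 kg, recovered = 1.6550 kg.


Formula: Recovery = recovered / input * 100
Substituting: Recovery = 1.6550 / 5.2630 * 100
Result: 31.4459 %


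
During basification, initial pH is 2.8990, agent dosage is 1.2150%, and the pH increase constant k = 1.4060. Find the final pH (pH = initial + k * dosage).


Formula: pH_final = pH_initial + k * base_pct
Substituting: pH_final = 2.8990 + 1.4060 * 1.2150
Result: 4.6073


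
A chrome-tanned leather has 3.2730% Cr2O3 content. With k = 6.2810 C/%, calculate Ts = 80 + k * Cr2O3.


Formula: Ts = 80 + k * Cr2O3
Substituting: Ts = 80 + 6.2810 * 3.2730
Result: 100.5577 C


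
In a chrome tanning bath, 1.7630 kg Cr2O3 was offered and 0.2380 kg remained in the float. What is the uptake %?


Formula: Uptake = (offered - residual) / offered * 100
Substituting: Uptake = (1.7630 - 0.2380) / 1.7630 * 100
Result: 86.5003 %


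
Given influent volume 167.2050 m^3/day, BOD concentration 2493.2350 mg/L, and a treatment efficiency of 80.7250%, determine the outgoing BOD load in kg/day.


Load_in = volume * conc / 1000 = 167.2050 * 2493.2350 / 1000 = 416.8814 kg/day
Removed = Load_in * eff / 100 = 416.8814 * 80.7250 / 100 = 336.5275 kg/day
Load_out = Load_in - Removed = 416.8814 - 336.5275 = 80.3539 kg/day


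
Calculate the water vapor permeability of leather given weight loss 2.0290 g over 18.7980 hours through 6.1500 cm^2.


Formula: WVP = loss / (area * time)
Substituting: WVP = 2.0290 / (6.1500 * 18.7980)
Result: 0.0175507 g/(cm^2*hr)


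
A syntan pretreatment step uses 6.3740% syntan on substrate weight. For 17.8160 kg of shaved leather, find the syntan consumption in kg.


Formula: Syntan = substrate * pct / 100
Substituting: Syntan = 17.8160 * 6.3740 / 100
Result: 1.1356 kg


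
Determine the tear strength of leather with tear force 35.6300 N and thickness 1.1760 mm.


Formula: Tear strength = force / thickness
Substituting: Tear strength = 35.6300 / 1.1760
Result: 30.2976 N/mm


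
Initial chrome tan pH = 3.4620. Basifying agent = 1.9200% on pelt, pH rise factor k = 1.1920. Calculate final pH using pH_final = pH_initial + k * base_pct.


Formula: pH_final = pH_initial + k * base_pct
Substituting: pH_final = 3.4620 + 1.1920 * 1.9200
Result: 5.7506


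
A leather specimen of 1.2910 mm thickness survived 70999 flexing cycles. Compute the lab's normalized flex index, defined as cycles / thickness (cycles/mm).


Formula: Index = cycles / thickness
Substituting: Index = 70999 / 1.2910
Result: 54995.3524 cycles/mm


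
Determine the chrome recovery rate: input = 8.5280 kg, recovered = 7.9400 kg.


Formula: Recovery = recovered / input * 100
Substituting: Recovery = 7.9400 / 8.5280 * 100
Result: 93.1051 %


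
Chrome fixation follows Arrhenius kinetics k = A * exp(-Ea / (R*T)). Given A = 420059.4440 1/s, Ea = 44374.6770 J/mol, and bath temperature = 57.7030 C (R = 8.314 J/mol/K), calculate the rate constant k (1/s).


T_K = T_C + 273.15 = 57.7030 + 273.15 = 330.8530 K
exponent = -Ea / (R * T_K) = -44374.6770 / (8.314 * 330.8530) = -16.1321
k = A * exp(exponent) = 420059.4440 * exp(-16.1321) = 0.041423 1/s


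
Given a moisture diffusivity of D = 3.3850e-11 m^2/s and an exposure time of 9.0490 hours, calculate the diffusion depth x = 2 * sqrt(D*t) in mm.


t = 9.0490 hr * 3600 = 32576.4000 s
D * t = 3.3850e-11 * 32576.4000 = 1.1027e-06
x = 2 * sqrt(D*t) = 2 * sqrt(1.1027e-06) = 0.0021002 m = 2.1002 mm


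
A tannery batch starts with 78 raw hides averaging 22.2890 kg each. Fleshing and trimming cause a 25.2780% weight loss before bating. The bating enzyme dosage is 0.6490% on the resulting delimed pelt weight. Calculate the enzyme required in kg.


Total_raw = N * avg_wt = 78 * 22.2890 = 1738.5420 kg
Substrate = Total_raw * (1 - loss/100) = 1738.5420 * (1 - 25.2780/100) = 1299.0734 kg
Enzyme = Substrate * pct / 100 = 1299.0734 * 0.6490 / 100 = 8.4310 kg


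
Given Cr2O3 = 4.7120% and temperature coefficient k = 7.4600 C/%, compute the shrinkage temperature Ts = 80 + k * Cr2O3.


Formula: Ts = 80 + k * Cr2O3
Substituting: Ts = 80 + 7.4600 * 4.7120
Result: 115.1515 C


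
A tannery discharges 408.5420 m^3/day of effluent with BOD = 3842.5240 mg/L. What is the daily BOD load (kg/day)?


Formula: BOD_load = volume * conc / 1000
Substituting: BOD_load = 408.5420 * 3842.5240 / 1000
Result: 1569.8324 kg/day


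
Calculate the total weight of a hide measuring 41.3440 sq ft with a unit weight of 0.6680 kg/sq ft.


Formula: Weight = area * weight_per_sqft
Substituting: Weight = 41.3440 * 0.6680
Result: 27.6178 kg


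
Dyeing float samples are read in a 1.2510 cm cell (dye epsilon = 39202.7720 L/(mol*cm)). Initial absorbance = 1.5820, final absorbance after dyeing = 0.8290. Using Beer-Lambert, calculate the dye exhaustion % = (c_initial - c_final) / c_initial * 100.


c_initial = A_i / (epsilon * l) = 1.5820 / (39202.7720 * 1.2510) = 3.2258e-05 mol/L
c_final = A_f / (epsilon * l) = 0.8290 / (39202.7720 * 1.2510) = 1.6904e-05 mol/L
Exhaustion = (c_initial - c_final) / c_initial * 100 = (3.2258e-05 - 1.6904e-05) / 3.2258e-05 * 100 = 47.5980 %


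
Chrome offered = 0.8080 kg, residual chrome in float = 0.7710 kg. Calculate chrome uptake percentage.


Formula: Uptake = (offered - residual) / offered * 100
Substituting: Uptake = (0.8080 - 0.7710) / 0.8080 * 100
Result: 4.5792 %


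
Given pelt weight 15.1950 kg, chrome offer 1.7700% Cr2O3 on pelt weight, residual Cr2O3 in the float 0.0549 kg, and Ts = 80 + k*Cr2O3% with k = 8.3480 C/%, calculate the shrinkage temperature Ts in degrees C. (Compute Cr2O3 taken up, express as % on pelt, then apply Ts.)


Offered = pelt * offer_pct / 100 = 15.1950 * 1.7700 / 100 = 0.2690 kg
Uptake = offered - residual = 0.2690 - 0.0549 = 0.2141 kg
Cr2O3% on pelt = uptake / pelt * 100 = 0.2141 / 15.1950 * 100 = 1.4087 %
Ts = 80 + k * Cr2O3% = 80 + 8.3480 * 1.4087 = 91.7598 C


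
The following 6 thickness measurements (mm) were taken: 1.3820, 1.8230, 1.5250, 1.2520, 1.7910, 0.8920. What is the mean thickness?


Formula: Average = sum / n
Substituting: Average = 8.6650 / 6
Result: 1.4442 mm


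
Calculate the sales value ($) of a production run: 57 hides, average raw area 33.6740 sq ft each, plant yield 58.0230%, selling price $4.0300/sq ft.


Raw_total = N * avg_area = 57 * 33.6740 = 1919.4180 sq ft
Finished = Raw_total * yield / 100 = 1919.4180 * 58.0230 / 100 = 1113.7039 sq ft
Value = Finished * price = 1113.7039 * 4.0300 = 4488.2267 $


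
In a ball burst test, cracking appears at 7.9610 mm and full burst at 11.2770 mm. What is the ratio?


Formula: Ratio = crack / burst
Substituting: Ratio = 7.9610 / 11.2770
Result: 0.7060


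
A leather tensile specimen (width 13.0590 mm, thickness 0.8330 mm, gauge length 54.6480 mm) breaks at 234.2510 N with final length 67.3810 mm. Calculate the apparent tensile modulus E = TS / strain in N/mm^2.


TS = F / (w * t) = 234.2510 / (13.0590 * 0.8330) = 21.5341 N/mm^2
strain = (Lf - L0) / L0 = (67.3810 - 54.6480) / 54.6480 = 0.2330
E = TS / strain = 21.5341 / 0.2330 = 92.4209 N/mm^2


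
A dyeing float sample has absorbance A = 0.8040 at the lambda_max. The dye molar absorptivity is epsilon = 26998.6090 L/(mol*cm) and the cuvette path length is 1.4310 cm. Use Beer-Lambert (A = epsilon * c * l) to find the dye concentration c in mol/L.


Formula: c = A / (epsilon * l)
Substituting: c = 0.8040 / (26998.6090 * 1.4310)
Result: 2.0810e-05 mol/L


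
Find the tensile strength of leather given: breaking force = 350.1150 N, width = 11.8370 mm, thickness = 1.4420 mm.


Formula: TS = force / (width * thickness)
Substituting: TS = 350.1150 / (11.8370 * 1.4420)
Result: 20.5118 N/mm^2


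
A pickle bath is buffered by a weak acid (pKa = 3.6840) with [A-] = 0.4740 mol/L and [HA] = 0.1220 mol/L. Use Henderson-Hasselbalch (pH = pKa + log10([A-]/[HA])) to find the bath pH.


ratio = [A-] / [HA] = 0.4740 / 0.1220 = 3.8852
log10(ratio) = 0.5894
pH = pKa + log10(ratio) = 3.6840 + 0.5894 = 4.2734


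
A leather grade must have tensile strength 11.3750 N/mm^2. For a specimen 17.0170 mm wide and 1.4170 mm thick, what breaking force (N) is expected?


Formula: F = TS * w * t
Substituting: F = 11.3750 * 17.0170 * 1.4170
Result: 274.2864 N


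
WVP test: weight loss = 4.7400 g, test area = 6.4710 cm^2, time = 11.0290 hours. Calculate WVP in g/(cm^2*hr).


Formula: WVP = loss / (area * time)
Substituting: WVP = 4.7400 / (6.4710 * 11.0290)
Result: 0.0664157 g/(cm^2*hr)


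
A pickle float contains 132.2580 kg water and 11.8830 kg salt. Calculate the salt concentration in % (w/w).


Formula: Conc = salt / (water + salt) * 100
Substituting: Conc = 11.8830 / (132.2580 + 11.8830) * 100
Result: 8.2440 %


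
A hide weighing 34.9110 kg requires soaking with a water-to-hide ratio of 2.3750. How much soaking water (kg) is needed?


Formula: Water = hide_weight * ratio
Substituting: Water = 34.9110 * 2.3750
Result: 82.9136 kg
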